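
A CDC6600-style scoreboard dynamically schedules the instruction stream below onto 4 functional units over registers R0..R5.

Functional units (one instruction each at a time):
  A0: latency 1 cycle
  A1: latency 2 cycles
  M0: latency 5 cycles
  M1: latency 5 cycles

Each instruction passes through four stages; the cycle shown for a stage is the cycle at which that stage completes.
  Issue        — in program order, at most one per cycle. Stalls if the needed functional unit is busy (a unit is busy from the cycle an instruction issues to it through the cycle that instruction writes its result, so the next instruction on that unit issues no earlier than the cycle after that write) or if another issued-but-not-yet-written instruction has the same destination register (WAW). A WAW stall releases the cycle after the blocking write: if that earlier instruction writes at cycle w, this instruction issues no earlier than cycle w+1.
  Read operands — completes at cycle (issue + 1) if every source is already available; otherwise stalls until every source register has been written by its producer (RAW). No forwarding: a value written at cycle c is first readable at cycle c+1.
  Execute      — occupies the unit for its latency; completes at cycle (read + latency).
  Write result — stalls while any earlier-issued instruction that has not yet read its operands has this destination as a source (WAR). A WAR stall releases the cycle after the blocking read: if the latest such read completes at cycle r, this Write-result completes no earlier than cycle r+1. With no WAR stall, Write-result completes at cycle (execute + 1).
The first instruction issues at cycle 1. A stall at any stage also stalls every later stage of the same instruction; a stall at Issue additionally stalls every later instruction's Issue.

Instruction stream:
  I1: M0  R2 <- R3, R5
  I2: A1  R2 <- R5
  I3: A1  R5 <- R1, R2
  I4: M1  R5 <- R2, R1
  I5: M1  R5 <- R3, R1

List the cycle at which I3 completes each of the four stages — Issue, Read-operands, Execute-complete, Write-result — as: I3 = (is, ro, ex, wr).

cycle 1: I1 dispatched to M0
cycle 2: I1 operands ready
cycle 7: I1 complete
cycle 8: R2←I1
cycle 9: I2 dispatched to A1
cycle 10: I2 operands ready
cycle 12: I2 complete
cycle 13: R2←I2
cycle 14: I3 dispatched to A1
cycle 15: I3 operands ready
cycle 17: I3 complete
cycle 18: R5←I3
cycle 19: I4 dispatched to M1
cycle 20: I4 operands ready
cycle 25: I4 complete
cycle 26: R5←I4
cycle 27: I5 dispatched to M1
cycle 28: I5 operands ready
cycle 33: I5 complete
cycle 34: R5←I5

I3 = (14, 15, 17, 18)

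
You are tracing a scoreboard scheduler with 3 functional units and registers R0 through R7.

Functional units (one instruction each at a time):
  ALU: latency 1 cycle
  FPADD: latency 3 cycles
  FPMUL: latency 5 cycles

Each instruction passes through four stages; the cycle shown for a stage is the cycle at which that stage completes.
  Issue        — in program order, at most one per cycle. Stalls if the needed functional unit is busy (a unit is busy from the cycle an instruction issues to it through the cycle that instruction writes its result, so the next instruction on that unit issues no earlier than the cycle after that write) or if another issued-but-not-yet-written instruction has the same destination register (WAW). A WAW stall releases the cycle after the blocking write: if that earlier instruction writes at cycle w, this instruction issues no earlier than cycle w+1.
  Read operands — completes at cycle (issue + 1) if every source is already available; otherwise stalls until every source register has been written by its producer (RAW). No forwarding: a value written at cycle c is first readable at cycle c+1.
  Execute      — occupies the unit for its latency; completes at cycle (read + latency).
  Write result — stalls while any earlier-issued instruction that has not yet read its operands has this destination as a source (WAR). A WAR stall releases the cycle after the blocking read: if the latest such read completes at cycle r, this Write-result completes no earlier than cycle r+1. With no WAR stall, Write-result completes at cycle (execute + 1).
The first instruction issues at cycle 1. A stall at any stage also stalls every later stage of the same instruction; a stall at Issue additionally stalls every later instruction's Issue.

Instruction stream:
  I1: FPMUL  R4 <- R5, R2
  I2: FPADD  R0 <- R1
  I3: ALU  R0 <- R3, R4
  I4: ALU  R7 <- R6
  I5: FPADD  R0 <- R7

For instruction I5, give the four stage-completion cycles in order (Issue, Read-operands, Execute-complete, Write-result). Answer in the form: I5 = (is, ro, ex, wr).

I5 = (13, 16, 19, 20)

[1] I1 issues→FPMUL
[2] I1 reads; I2 issues→FPADD
[3] I2 reads
[6] I2 exec-done
[7] I1 exec-done; I2 writes R0
[8] I1 writes R4; I3 issues→ALU
[9] I3 reads
[10] I3 exec-done
[11] I3 writes R0
[12] I4 issues→ALU
[13] I4 reads; I5 issues→FPADD
[14] I4 exec-done
[15] I4 writes R7
[16] I5 reads
[19] I5 exec-done
[20] I5 writes R0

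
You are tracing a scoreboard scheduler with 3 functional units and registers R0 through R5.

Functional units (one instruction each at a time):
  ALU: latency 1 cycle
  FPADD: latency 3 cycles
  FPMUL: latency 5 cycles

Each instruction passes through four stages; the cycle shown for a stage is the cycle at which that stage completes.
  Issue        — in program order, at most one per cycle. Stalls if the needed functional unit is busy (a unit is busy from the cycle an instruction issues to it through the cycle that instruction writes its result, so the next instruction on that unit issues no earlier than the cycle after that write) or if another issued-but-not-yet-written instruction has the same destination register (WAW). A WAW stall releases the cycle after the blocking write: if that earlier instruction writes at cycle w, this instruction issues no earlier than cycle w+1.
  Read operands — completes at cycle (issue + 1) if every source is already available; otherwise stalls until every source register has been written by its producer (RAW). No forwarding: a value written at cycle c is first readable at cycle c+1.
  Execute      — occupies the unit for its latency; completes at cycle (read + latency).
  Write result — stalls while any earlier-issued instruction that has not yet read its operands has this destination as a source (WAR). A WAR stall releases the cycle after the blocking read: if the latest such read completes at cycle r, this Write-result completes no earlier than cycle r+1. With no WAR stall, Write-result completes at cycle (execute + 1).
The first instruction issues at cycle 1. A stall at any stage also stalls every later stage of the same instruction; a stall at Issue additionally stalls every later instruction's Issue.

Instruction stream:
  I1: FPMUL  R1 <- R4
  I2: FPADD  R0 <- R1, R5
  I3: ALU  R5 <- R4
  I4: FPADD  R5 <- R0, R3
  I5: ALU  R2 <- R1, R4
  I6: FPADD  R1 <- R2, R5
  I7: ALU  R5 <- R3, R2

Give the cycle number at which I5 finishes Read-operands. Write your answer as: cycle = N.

  I1 | 1 | 2 | 7 | 8
  I2 | 2 | 9 | 12 | 13   RAW R1: wait I1 write@8
  I3 | 3 | 4 | 5 | 10   WAR R5: wait I2 read@9
  I4 | 14 | 15 | 18 | 19   struct: FPADD busy until I2 writes@13
  I5 | 15 | 16 | 17 | 18
  I6 | 20 | 21 | 24 | 25   struct: FPADD busy until I4 writes@19
  I7 | 21 | 22 | 23 | 24

cycle = 16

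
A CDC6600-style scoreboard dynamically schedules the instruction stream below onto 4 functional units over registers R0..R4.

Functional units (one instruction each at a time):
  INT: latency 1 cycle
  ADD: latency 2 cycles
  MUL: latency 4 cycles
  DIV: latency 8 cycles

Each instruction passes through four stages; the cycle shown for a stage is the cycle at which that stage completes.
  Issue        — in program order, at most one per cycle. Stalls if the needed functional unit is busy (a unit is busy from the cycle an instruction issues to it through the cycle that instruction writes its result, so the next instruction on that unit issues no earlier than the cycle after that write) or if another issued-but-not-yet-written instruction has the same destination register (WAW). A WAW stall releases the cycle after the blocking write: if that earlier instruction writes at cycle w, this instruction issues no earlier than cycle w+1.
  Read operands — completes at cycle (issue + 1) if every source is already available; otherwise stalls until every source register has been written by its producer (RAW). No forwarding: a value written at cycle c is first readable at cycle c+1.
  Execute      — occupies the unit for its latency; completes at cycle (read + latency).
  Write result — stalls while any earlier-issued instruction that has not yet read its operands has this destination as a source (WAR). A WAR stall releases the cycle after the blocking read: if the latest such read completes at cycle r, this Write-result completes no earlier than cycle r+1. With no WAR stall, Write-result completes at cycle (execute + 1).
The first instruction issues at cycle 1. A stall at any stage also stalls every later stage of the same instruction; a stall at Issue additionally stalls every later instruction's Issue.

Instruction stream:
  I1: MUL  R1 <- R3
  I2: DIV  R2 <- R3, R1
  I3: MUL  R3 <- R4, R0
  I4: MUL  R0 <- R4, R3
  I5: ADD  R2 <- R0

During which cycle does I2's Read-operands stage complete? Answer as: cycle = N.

cycle = 8

1) issue 1, read 2, done 6, write 7
2) issue 2, read 8, done 16, write 17  <RAW R1: wait I1 write@7>
3) issue 8, read 9, done 13, write 14  <struct: MUL busy until I1 writes@7>
4) issue 15, read 16, done 20, write 21  <struct: MUL busy until I3 writes@14>
5) issue 18, read 22, done 24, write 25  <WAW R2: wait I2 write@17 / RAW R0: wait I4 write@21>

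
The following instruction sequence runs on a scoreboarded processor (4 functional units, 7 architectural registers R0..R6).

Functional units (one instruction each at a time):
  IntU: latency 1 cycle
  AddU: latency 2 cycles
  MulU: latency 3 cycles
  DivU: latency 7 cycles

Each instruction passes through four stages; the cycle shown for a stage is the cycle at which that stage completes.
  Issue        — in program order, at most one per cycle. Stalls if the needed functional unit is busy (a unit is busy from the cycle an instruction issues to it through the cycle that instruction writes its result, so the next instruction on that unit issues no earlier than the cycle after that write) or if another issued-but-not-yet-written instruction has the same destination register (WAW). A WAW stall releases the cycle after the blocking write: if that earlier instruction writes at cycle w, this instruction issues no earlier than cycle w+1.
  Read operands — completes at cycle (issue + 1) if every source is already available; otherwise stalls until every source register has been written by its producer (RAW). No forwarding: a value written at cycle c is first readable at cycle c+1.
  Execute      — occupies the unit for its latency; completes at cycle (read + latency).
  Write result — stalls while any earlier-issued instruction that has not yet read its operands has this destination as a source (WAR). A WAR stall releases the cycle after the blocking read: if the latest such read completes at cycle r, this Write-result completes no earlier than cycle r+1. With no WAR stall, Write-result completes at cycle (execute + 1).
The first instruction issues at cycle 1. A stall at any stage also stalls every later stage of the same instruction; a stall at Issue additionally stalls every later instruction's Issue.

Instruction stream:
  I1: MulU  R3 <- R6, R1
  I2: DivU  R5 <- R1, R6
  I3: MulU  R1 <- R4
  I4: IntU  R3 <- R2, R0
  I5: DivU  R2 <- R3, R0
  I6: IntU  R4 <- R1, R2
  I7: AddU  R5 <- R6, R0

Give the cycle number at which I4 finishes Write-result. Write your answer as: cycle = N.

t=1  issue I1 (MulU)
t=2  I1 read-ops; issue I2 (DivU)
t=3  I2 read-ops
t=5  I1 finished on MulU
t=6  I1→R3
t=7  issue I3 (MulU)
t=8  I3 read-ops; issue I4 (IntU)
t=9  I4 read-ops
t=10  I2 finished on DivU; I4 finished on IntU
t=11  I2→R5; I3 finished on MulU; I4→R3
t=12  I3→R1; issue I5 (DivU)
t=13  I5 read-ops; issue I6 (IntU)
t=14  issue I7 (AddU)
t=15  I7 read-ops
t=17  I7 finished on AddU
t=18  I7→R5
t=20  I5 finished on DivU
t=21  I5→R2
t=22  I6 read-ops
t=23  I6 finished on IntU
t=24  I6→R4

cycle = 11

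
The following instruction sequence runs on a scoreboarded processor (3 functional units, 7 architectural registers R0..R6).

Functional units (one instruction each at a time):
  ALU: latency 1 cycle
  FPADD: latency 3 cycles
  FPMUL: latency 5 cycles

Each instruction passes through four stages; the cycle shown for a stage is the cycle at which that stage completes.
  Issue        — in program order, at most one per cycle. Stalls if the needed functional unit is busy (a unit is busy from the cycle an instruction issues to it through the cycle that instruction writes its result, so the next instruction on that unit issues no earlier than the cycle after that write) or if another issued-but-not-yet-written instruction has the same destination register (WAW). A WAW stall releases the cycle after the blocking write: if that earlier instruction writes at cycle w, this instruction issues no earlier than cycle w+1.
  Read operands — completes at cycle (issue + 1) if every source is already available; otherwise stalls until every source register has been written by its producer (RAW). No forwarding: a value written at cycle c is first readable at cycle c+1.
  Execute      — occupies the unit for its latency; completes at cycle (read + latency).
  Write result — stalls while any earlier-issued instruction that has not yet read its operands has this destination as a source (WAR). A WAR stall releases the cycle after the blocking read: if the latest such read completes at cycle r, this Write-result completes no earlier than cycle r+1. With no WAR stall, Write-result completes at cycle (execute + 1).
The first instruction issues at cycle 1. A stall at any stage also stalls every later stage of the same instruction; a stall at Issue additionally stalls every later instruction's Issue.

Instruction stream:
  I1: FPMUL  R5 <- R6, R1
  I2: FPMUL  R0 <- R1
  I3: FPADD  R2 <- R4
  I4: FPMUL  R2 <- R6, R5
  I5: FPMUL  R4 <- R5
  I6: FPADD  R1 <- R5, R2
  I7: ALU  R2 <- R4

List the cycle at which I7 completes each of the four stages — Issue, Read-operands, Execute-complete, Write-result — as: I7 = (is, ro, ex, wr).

I1: IS=1 RO=2 EX=7 WR=8
I2: IS=9 RO=10 EX=15 WR=16  [struct: FPMUL busy until I1 writes@8]
I3: IS=10 RO=11 EX=14 WR=15
I4: IS=17 RO=18 EX=23 WR=24  [struct: FPMUL busy until I2 writes@16]
I5: IS=25 RO=26 EX=31 WR=32  [struct: FPMUL busy until I4 writes@24]
I6: IS=26 RO=27 EX=30 WR=31
I7: IS=27 RO=33 EX=34 WR=35  [RAW R4: wait I5 write@32]

I7 = (27, 33, 34, 35)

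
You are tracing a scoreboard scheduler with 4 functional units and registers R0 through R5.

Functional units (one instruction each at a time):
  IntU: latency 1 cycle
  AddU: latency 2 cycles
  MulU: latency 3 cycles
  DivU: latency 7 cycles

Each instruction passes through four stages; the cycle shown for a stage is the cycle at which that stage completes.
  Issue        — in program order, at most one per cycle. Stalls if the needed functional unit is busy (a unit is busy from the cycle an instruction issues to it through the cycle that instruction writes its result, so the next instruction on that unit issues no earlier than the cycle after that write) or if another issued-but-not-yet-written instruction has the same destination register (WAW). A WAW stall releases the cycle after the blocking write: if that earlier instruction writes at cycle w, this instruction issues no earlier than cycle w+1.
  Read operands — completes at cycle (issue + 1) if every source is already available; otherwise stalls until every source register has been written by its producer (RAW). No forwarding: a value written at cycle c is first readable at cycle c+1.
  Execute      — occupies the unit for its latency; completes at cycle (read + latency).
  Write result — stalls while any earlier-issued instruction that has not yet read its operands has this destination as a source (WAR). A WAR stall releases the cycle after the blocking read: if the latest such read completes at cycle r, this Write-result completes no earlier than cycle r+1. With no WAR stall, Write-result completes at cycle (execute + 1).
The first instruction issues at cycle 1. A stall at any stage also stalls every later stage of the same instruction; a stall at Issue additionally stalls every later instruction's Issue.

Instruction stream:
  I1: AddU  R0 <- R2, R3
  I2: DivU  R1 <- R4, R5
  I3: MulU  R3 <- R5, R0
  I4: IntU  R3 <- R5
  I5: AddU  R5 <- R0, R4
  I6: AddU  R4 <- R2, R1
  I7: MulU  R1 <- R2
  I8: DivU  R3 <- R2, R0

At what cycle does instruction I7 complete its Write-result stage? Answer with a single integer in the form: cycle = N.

I1 -> (1, 2, 4, 5)
I2 -> (2, 3, 10, 11)
I3 -> (3, 6, 9, 10)  // RAW R0: wait I1 write@5
I4 -> (11, 12, 13, 14)  // WAW R3: wait I3 write@10
I5 -> (12, 13, 15, 16)
I6 -> (17, 18, 20, 21)  // struct: AddU busy until I5 writes@16
I7 -> (18, 19, 22, 23)
I8 -> (19, 20, 27, 28)

cycle = 23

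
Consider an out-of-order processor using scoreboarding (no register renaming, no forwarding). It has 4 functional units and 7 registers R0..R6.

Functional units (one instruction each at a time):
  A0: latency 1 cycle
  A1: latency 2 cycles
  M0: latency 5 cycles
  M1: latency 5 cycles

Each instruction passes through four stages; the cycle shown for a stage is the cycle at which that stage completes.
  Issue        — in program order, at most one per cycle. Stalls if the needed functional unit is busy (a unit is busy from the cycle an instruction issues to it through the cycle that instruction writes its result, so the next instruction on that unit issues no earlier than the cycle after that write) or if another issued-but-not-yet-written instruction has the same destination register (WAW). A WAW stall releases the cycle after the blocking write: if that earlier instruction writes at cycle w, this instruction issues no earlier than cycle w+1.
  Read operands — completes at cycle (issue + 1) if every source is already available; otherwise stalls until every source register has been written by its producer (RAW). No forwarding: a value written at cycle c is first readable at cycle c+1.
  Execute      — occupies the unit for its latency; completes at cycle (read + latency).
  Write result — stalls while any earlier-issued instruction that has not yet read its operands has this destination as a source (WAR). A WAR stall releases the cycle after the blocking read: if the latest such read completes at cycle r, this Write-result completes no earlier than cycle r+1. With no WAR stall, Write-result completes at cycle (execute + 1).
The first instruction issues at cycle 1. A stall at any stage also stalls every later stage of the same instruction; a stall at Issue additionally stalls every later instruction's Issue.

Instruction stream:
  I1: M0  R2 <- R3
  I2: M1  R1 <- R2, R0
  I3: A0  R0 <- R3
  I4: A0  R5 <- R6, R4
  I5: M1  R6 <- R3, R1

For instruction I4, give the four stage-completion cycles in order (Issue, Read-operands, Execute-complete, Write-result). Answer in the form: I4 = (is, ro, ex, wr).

I4 = (11, 12, 13, 14)

[1] I1 issues→M0
[2] I1 reads · I2 issues→M1
[3] I3 issues→A0
[4] I3 reads
[5] I3 exec-done
[7] I1 exec-done
[8] I1 writes R2
[9] I2 reads
[10] I3 writes R0
[11] I4 issues→A0
[12] I4 reads
[13] I4 exec-done
[14] I2 exec-done · I4 writes R5
[15] I2 writes R1
[16] I5 issues→M1
[17] I5 reads
[22] I5 exec-done
[23] I5 writes R6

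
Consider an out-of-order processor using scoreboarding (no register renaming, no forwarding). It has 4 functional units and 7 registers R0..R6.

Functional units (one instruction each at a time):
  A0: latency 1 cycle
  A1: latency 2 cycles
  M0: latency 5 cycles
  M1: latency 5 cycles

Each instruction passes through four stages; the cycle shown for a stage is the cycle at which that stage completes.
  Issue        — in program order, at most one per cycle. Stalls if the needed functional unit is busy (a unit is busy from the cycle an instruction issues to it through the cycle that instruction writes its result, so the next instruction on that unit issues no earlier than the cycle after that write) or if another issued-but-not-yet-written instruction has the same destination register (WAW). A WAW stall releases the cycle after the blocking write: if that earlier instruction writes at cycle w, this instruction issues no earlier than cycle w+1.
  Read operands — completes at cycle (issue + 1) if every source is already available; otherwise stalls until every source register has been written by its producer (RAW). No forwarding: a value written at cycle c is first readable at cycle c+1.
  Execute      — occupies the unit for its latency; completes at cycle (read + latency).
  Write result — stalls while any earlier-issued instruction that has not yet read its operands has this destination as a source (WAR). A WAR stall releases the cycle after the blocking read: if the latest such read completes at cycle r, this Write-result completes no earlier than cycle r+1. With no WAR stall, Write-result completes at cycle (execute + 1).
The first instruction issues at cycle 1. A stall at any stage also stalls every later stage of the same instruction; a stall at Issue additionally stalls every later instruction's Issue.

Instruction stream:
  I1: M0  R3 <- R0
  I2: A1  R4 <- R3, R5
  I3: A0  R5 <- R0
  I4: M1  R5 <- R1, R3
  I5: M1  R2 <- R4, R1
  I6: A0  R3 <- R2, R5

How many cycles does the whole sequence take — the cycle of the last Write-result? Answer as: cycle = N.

cycle = 29

  I1 | 1 | 2 | 7 | 8
  I2 | 2 | 9 | 11 | 12   RAW R3: wait I1 write@8
  I3 | 3 | 4 | 5 | 10   WAR R5: wait I2 read@9
  I4 | 11 | 12 | 17 | 18   WAW R5: wait I3 write@10
  I5 | 19 | 20 | 25 | 26   struct: M1 busy until I4 writes@18
  I6 | 20 | 27 | 28 | 29   RAW R2: wait I5 write@26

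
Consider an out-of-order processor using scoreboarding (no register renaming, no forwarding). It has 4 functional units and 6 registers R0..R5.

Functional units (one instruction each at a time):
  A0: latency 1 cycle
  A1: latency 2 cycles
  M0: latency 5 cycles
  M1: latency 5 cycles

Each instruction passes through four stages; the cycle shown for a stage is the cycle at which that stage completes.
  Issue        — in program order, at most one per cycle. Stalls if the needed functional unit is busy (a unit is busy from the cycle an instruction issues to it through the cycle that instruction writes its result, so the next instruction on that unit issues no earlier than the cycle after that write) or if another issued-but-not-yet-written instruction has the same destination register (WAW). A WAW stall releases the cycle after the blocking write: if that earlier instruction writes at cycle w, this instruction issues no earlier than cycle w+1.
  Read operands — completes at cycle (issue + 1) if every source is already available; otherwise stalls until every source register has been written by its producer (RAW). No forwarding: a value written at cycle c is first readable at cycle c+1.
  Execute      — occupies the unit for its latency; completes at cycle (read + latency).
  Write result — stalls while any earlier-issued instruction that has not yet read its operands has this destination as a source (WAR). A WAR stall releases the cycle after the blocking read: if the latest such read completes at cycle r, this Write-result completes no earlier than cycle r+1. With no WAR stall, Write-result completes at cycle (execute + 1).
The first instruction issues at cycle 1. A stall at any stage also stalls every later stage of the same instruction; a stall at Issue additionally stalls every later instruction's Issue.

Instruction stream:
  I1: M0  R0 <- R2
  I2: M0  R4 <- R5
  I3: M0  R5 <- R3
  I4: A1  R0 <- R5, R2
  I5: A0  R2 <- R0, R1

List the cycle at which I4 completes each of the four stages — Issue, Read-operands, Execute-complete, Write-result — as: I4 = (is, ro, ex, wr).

  I1 | 1 | 2 | 7 | 8
  I2 | 9 | 10 | 15 | 16   struct: M0 busy until I1 writes@8
  I3 | 17 | 18 | 23 | 24   struct: M0 busy until I2 writes@16
  I4 | 18 | 25 | 27 | 28   RAW R5: wait I3 write@24
  I5 | 19 | 29 | 30 | 31   RAW R0: wait I4 write@28

I4 = (18, 25, 27, 28)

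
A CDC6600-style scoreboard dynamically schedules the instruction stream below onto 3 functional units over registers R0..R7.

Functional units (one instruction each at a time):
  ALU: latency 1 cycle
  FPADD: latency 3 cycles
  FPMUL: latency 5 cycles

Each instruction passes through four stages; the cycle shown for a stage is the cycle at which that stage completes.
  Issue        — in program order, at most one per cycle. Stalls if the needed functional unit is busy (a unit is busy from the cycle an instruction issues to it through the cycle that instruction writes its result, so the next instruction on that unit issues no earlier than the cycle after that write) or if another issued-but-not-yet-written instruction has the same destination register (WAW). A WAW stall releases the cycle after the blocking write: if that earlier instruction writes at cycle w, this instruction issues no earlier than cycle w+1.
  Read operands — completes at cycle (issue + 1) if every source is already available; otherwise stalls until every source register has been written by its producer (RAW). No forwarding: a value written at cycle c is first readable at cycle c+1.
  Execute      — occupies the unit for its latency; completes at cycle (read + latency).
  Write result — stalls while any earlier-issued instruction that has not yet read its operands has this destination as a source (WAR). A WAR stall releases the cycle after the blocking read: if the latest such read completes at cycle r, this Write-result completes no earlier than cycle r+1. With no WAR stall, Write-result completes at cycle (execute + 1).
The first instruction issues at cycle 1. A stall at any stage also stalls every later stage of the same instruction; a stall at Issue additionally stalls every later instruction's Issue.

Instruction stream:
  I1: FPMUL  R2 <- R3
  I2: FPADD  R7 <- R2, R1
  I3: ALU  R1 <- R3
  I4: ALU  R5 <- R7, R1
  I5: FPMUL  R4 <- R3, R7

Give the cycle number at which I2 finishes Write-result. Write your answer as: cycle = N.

I1  is:1  ro:2  ex:7  wr:8
I2  is:2  ro:9  ex:12  wr:13  — RAW R2: wait I1 write@8
I3  is:3  ro:4  ex:5  wr:10  — WAR R1: wait I2 read@9
I4  is:11  ro:14  ex:15  wr:16  — struct: ALU busy until I3 writes@10, RAW R7: wait I2 write@13
I5  is:12  ro:14  ex:19  wr:20  — RAW R7: wait I2 write@13

cycle = 13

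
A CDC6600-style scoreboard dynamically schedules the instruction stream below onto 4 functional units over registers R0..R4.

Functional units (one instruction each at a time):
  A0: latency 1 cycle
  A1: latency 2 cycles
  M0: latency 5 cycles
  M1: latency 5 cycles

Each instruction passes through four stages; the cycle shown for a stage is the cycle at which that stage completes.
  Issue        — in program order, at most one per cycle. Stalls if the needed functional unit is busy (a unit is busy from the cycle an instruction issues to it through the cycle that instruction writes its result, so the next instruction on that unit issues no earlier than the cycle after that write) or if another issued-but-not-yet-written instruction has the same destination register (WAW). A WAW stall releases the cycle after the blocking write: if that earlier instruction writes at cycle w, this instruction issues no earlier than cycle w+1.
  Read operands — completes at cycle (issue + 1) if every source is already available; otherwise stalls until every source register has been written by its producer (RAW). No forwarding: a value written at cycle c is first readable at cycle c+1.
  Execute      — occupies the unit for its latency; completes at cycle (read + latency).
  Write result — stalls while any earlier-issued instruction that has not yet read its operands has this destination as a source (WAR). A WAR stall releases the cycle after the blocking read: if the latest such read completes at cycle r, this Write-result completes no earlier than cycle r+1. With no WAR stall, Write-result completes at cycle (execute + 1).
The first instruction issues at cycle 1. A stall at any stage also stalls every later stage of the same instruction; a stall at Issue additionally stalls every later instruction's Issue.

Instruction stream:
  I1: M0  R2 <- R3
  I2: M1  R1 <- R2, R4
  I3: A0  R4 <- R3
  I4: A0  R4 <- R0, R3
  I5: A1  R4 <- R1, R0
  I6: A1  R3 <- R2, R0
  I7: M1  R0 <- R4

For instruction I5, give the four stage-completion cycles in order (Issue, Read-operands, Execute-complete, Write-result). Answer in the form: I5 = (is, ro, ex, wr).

I5 = (15, 16, 18, 19)

  I1 | 1 | 2 | 7 | 8
  I2 | 2 | 9 | 14 | 15   RAW R2: wait I1 write@8
  I3 | 3 | 4 | 5 | 10   WAR R4: wait I2 read@9
  I4 | 11 | 12 | 13 | 14   struct: A0 busy until I3 writes@10
  I5 | 15 | 16 | 18 | 19   WAW R4: wait I4 write@14
  I6 | 20 | 21 | 23 | 24   struct: A1 busy until I5 writes@19
  I7 | 21 | 22 | 27 | 28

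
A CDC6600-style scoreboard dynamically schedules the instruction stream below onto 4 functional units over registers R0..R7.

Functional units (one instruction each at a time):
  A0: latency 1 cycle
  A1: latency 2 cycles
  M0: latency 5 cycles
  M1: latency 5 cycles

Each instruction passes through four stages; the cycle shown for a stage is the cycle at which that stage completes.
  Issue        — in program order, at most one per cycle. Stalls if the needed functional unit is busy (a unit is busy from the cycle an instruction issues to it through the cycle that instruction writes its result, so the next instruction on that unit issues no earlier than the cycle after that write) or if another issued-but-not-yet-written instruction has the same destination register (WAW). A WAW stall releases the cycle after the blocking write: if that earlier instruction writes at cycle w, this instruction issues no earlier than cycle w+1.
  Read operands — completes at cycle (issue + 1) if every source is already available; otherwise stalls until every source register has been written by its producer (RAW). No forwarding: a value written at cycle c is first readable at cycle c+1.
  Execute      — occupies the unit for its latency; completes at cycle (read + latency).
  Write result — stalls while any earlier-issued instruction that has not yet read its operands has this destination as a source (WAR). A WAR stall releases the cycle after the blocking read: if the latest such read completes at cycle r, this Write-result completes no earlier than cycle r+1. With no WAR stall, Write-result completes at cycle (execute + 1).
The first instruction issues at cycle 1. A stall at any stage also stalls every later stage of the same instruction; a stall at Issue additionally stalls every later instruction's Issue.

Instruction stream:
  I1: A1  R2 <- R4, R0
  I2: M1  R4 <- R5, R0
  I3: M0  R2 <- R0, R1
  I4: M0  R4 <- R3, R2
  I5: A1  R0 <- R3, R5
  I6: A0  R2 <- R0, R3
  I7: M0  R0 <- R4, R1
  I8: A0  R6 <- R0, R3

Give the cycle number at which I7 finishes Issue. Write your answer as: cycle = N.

  I1 | 1 | 2 | 4 | 5
  I2 | 2 | 3 | 8 | 9
  I3 | 6 | 7 | 12 | 13   WAW R2: wait I1 write@5
  I4 | 14 | 15 | 20 | 21   struct: M0 busy until I3 writes@13
  I5 | 15 | 16 | 18 | 19
  I6 | 16 | 20 | 21 | 22   RAW R0: wait I5 write@19
  I7 | 22 | 23 | 28 | 29   struct: M0 busy until I4 writes@21
  I8 | 23 | 30 | 31 | 32   RAW R0: wait I7 write@29

cycle = 22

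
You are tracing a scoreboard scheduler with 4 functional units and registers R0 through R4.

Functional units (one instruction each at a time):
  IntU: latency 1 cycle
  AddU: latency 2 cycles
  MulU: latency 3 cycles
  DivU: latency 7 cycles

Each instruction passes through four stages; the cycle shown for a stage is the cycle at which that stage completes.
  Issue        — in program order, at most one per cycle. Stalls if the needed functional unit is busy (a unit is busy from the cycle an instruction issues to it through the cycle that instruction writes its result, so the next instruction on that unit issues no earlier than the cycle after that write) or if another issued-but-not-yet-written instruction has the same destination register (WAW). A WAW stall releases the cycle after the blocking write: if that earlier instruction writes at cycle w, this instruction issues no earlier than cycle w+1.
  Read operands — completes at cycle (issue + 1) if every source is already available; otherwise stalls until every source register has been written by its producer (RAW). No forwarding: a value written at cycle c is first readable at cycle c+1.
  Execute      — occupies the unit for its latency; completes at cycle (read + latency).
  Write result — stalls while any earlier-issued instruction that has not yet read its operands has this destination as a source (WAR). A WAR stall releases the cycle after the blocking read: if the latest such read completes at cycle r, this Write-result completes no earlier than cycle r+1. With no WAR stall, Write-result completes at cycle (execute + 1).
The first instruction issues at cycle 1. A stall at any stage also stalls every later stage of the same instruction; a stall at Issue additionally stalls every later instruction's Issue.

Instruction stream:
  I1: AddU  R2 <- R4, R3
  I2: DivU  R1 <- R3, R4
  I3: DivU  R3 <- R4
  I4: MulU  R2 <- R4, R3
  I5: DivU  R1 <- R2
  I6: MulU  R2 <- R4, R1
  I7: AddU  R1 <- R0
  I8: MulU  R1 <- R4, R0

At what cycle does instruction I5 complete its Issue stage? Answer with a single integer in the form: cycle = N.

I1  is:1  ro:2  ex:4  wr:5
I2  is:2  ro:3  ex:10  wr:11
I3  is:12  ro:13  ex:20  wr:21  — struct: DivU busy until I2 writes@11
I4  is:13  ro:22  ex:25  wr:26  — RAW R3: wait I3 write@21
I5  is:22  ro:27  ex:34  wr:35  — struct: DivU busy until I3 writes@21, RAW R2: wait I4 write@26
I6  is:27  ro:36  ex:39  wr:40  — struct: MulU busy until I4 writes@26, RAW R1: wait I5 write@35
I7  is:36  ro:37  ex:39  wr:40  — WAW R1: wait I5 write@35
I8  is:41  ro:42  ex:45  wr:46  — WAW R1: wait I7 write@40

cycle = 22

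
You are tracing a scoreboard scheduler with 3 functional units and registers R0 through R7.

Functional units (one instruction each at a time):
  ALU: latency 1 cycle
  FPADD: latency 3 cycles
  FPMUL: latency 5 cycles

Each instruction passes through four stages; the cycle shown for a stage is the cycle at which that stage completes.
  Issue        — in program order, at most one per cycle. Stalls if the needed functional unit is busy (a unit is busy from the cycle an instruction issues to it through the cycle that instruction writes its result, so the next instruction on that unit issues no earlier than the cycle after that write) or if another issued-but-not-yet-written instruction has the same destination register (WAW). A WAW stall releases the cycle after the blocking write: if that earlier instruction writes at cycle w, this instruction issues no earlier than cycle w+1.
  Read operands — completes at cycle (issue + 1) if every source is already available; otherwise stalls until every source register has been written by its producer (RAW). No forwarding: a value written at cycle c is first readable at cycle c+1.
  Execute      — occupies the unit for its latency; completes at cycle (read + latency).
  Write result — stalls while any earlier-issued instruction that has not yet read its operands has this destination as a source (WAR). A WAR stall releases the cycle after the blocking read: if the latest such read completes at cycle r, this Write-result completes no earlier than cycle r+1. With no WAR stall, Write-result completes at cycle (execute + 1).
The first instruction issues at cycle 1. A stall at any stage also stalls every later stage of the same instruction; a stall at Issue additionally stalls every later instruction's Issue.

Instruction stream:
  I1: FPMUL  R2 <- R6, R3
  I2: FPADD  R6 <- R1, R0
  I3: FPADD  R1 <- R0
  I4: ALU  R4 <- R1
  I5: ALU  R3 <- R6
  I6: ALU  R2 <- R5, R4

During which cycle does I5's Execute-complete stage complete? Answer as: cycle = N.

t=1  I1 dispatched to FPMUL
t=2  I1 operands ready | I2 dispatched to FPADD
t=3  I2 operands ready
t=6  I2 complete
t=7  I1 complete | R6←I2
t=8  R2←I1 | I3 dispatched to FPADD
t=9  I3 operands ready | I4 dispatched to ALU
t=12  I3 complete
t=13  R1←I3
t=14  I4 operands ready
t=15  I4 complete
t=16  R4←I4
t=17  I5 dispatched to ALU
t=18  I5 operands ready
t=19  I5 complete
t=20  R3←I5
t=21  I6 dispatched to ALU
t=22  I6 operands ready
t=23  I6 complete
t=24  R2←I6

cycle = 19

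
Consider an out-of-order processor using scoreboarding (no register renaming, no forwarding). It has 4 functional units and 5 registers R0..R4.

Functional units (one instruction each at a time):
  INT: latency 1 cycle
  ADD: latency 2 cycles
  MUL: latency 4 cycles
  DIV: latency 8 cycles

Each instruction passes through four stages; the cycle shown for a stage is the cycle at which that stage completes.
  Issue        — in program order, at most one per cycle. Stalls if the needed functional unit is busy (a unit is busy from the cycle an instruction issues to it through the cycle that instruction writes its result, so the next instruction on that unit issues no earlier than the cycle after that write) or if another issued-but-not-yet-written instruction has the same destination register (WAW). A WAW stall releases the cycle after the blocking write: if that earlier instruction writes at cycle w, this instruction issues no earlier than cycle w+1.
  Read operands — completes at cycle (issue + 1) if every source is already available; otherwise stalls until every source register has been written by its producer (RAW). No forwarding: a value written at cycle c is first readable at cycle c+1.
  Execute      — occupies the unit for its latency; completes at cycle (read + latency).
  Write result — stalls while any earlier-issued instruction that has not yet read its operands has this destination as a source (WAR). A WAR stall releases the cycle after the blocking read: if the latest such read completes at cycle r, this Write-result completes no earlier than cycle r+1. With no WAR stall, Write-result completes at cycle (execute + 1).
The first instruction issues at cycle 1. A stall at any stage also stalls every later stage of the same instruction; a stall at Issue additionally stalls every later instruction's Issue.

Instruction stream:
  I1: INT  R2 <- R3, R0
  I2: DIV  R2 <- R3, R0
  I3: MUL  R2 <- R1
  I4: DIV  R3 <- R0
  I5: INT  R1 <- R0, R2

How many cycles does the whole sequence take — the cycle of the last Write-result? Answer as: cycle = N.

cycle = 27

cycle 1: I1→INT
cycle 2: I1 RO
cycle 3: I1 EX
cycle 4: I1 WR R2
cycle 5: I2→DIV
cycle 6: I2 RO
cycle 14: I2 EX
cycle 15: I2 WR R2
cycle 16: I3→MUL
cycle 17: I3 RO · I4→DIV
cycle 18: I4 RO · I5→INT
cycle 21: I3 EX
cycle 22: I3 WR R2
cycle 23: I5 RO
cycle 24: I5 EX
cycle 25: I5 WR R1
cycle 26: I4 EX
cycle 27: I4 WR R3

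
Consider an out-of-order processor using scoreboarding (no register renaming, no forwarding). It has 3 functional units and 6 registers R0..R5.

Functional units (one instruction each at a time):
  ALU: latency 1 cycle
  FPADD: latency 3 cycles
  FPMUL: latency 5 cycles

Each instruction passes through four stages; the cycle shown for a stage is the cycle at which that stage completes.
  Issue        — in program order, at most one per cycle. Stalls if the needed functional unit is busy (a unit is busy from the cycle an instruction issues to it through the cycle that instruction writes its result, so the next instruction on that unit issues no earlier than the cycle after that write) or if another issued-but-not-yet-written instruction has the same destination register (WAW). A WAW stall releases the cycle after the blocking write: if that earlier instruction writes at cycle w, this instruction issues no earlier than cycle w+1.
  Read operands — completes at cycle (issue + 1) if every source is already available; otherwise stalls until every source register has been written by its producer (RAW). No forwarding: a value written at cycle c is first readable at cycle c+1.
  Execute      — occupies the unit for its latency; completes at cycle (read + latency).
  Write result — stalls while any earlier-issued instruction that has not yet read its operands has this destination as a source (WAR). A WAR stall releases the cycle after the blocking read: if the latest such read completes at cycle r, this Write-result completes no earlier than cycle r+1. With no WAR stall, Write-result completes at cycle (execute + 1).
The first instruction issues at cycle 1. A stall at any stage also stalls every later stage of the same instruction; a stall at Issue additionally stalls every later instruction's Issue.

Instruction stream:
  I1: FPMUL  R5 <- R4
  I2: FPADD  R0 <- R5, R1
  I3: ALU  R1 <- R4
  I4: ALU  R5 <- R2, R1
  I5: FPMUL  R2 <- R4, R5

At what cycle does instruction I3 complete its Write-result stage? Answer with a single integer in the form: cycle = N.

cycle = 10

1) issue 1, read 2, done 7, write 8
2) issue 2, read 9, done 12, write 13  <RAW R5: wait I1 write@8>
3) issue 3, read 4, done 5, write 10  <WAR R1: wait I2 read@9>
4) issue 11, read 12, done 13, write 14  <struct: ALU busy until I3 writes@10>
5) issue 12, read 15, done 20, write 21  <RAW R5: wait I4 write@14>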